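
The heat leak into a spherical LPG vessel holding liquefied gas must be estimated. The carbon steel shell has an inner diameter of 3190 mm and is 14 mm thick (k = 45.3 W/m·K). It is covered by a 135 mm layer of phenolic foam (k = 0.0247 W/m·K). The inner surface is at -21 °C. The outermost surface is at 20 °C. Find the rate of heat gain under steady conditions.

Spherical conduction: R = (1/r_in − 1/r_out)/(4πk) per layer; series-sum.
R_carbon steel shell = (1/1.595 − 1/1.609)/(4π×45.3) = 9.583×10^-6 K/W
R_phenolic foam = (1/1.609 − 1/1.744)/(4π×0.0247) = 0.155 K/W
R_total = 0.155 K/W
Q = ΔT/R_total = 41/0.155

Q ≈ 265 W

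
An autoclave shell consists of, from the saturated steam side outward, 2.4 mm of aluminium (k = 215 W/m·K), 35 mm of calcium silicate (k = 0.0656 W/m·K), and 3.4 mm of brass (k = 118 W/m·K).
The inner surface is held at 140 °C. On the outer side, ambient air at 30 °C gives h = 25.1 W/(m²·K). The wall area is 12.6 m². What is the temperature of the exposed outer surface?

T ≈ 37.6 °C

Treating each layer as a thermal resistance in series:
R_aluminium = L/(kA) = 0.0024/(215×12.6) = 8.859×10^-7 K/W
R_calcium silicate = L/(kA) = 0.035/(0.0656×12.6) = 0.04234 K/W
R_brass = L/(kA) = 0.0034/(118×12.6) = 2.287×10^-6 K/W
R_outer film = 1/(h_o·A) = 1/(25.1×12.6) = 0.003162 K/W
R_total = 0.04551 K/W;  Q = ΔT/R_total = 110/0.04551 = 2417 W
T_interface = T_inner − Q·ΣR(inner→interface) = 140 − 2420×0.04235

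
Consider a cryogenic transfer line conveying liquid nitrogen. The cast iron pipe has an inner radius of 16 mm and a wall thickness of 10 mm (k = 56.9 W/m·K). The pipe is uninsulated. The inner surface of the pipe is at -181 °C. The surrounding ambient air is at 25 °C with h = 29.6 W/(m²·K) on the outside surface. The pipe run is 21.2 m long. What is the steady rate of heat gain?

Q ≈ 21000 W

Treating each annulus and film as a series resistance:
R_cast iron pipe wall = ln(26/16)/(2π×56.9×21.2) = 6.406×10^-5 K/W
R_outer film = 1/(h_o·2πr_oL) = 1/(29.6×2π×0.026×21.2) = 0.009755 K/W
R_total = 0.009819 K/W
Q = ΔT/R_total = 206/0.009819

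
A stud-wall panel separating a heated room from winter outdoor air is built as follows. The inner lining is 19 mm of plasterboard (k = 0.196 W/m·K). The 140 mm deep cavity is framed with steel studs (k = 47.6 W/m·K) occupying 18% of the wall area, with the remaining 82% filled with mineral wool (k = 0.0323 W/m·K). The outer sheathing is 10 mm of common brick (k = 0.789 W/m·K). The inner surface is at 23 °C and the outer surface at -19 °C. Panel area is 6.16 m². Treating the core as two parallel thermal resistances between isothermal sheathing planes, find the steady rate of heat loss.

Sheathing layers in series; stud and cavity paths in parallel between them.
R_inner = 0.019/(0.196×6.16) = 0.01574 K/W
R_stud  = 0.14/(47.6×0.18×6.16) = 0.002653 K/W
R_cav   = 0.14/(0.0323×0.82×6.16) = 0.8581 K/W
1/R_core = 1/R_stud + 1/R_cav → R_core = 0.002644 K/W
R_outer = 0.01/(0.789×6.16) = 0.002058 K/W
R_total = 0.02044 K/W
Q = ΔT/R_total = 42/0.02044

Q ≈ 2050 W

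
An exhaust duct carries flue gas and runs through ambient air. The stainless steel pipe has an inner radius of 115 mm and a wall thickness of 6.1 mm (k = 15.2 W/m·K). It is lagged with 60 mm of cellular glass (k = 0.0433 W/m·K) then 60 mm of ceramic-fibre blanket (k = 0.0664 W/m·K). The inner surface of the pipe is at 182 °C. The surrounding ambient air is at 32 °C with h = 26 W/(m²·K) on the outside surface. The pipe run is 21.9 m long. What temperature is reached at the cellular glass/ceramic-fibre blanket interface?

T ≈ 80.7 °C

Radial resistances (cylindrical: R_cond = ln(r_o/r_i)/(2πkL), R_conv = 1/(h·2πrL)):
R_stainless steel pipe wall = ln(121.1/115)/(2π×15.2×21.9) = 2.471×10^-5 K/W
R_cellular glass = ln(181.1/121.1)/(2π×0.0433×21.9) = 0.06754 K/W
R_ceramic-fibre blanket = ln(241.1/181.1)/(2π×0.0664×21.9) = 0.03132 K/W
R_outer film = 1/(h_o·2πr_oL) = 1/(26×2π×0.2411×21.9) = 0.001159 K/W
R_total = 0.1 K/W
Q = ΔT/R_total = 150/0.1
Q = 1500 W
T_interface = T_inner − Q·ΣR(inner→interface) = 182 − 1500×0.06757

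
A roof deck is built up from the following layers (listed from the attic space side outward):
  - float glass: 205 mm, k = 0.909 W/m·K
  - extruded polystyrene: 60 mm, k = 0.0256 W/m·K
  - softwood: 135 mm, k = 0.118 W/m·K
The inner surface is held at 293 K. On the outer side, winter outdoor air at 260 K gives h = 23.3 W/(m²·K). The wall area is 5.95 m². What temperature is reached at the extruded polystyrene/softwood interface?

T ≈ 270 K

Treating each layer as a thermal resistance in series:
R_float glass = L/(kA) = 0.205/(0.909×5.95) = 0.0379 K/W
R_extruded polystyrene = L/(kA) = 0.06/(0.0256×5.95) = 0.3939 K/W
R_softwood = L/(kA) = 0.135/(0.118×5.95) = 0.1923 K/W
R_outer film = 1/(h_o·A) = 1/(23.3×5.95) = 0.007213 K/W
R_total = 0.6313 K/W;  Q = ΔT/R_total = 33/0.6313 = 52.27 W
T_interface = T_inner − Q·ΣR(inner→interface) = 293 − 52.3×0.4318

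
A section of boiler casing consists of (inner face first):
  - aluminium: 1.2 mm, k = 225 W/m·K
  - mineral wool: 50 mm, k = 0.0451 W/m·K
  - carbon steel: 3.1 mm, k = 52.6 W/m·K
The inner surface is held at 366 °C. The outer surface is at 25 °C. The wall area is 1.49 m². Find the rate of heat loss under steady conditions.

Q ≈ 458 W

Series thermal resistances:
R_aluminium = L/(kA) = 0.0012/(225×1.49) = 3.579×10^-6 K/W
R_mineral wool = L/(kA) = 0.05/(0.0451×1.49) = 0.7441 K/W
R_carbon steel = L/(kA) = 0.0031/(52.6×1.49) = 3.955×10^-5 K/W
R_total = 0.7441 K/W
Q = ΔT / R_total = 341 / 0.7441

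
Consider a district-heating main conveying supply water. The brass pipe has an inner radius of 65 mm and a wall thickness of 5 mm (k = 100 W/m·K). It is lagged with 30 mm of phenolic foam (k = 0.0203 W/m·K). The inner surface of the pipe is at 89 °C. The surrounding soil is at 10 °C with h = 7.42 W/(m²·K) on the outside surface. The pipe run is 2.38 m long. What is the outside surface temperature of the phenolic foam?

T ≈ 15.6 °C

Per-layer cylindrical resistances, series-summed:
R_brass pipe wall = ln(70/65)/(2π×100×2.38) = 4.956×10^-5 K/W
R_phenolic foam = ln(100/70)/(2π×0.0203×2.38) = 1.175 K/W
R_outer film = 1/(h_o·2πr_oL) = 1/(7.42×2π×0.1×2.38) = 0.09012 K/W
R_total = 1.265 K/W
Q = ΔT/R_total = 79/1.265
Q = 62.4 W
T_interface = T_inner − Q·ΣR(inner→interface) = 89 − 62.4×1.175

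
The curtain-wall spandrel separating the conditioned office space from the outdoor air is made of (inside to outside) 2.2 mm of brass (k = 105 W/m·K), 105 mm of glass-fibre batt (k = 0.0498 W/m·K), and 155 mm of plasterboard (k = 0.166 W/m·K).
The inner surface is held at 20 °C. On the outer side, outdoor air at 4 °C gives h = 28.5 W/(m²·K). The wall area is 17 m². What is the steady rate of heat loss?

Q ≈ 88.4 W

Treating each layer as a thermal resistance in series:
R_brass = L/(kA) = 0.0022/(105×17) = 1.232×10^-6 K/W
R_glass-fibre batt = L/(kA) = 0.105/(0.0498×17) = 0.124 K/W
R_plasterboard = L/(kA) = 0.155/(0.166×17) = 0.05493 K/W
R_outer film = 1/(h_o·A) = 1/(28.5×17) = 0.002064 K/W
R_total = 0.181 K/W
Q = ΔT / R_total = 16 / 0.181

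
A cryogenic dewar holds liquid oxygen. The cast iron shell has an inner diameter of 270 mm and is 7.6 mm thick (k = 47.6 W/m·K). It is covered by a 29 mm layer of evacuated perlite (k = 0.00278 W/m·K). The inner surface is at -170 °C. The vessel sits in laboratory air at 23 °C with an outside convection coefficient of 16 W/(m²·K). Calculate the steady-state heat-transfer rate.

Spherical conduction: R = (1/r_in − 1/r_out)/(4πk) per layer; series-sum.
R_cast iron shell = (1/0.135 − 1/0.1426)/(4π×47.6) = 6.6×10^-4 K/W
R_evacuated perlite = (1/0.1426 − 1/0.1716)/(4π×0.00278) = 33.92 K/W
R_outer film = 1/(h·4πr_o²) = 1/(16×4π×0.1716²) = 0.1689 K/W
R_total = 34.09 K/W
Q = ΔT/R_total = 193/34.09

Q ≈ 5.66 W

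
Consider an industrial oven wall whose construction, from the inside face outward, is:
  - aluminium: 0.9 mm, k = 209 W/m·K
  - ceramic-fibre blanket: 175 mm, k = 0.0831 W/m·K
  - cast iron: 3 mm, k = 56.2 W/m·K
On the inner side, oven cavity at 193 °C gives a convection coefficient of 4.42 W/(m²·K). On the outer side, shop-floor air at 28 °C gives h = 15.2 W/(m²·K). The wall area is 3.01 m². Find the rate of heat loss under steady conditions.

Q ≈ 207 W

Using the resistance-network approach (series):
R_inner film = 1/(h_i·A) = 1/(4.42×3.01) = 0.07516 K/W
R_aluminium = L/(kA) = 0.0009/(209×3.01) = 1.431×10^-6 K/W
R_ceramic-fibre blanket = L/(kA) = 0.175/(0.0831×3.01) = 0.6996 K/W
R_cast iron = L/(kA) = 0.003/(56.2×3.01) = 1.773×10^-5 K/W
R_outer film = 1/(h_o·A) = 1/(15.2×3.01) = 0.02186 K/W
R_total = 0.7967 K/W
Q = ΔT / R_total = 165 / 0.7967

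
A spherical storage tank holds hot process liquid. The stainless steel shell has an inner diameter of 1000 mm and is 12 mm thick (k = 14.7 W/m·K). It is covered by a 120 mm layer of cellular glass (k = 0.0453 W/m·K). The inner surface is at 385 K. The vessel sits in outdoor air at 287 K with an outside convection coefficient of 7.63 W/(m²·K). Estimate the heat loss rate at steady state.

Q ≈ 145 W

Spherical conduction: R = (1/r_in − 1/r_out)/(4πk) per layer; series-sum.
R_stainless steel shell = (1/0.5 − 1/0.512)/(4π×14.7) = 2.538×10^-4 K/W
R_cellular glass = (1/0.512 − 1/0.632)/(4π×0.0453) = 0.6515 K/W
R_outer film = 1/(h·4πr_o²) = 1/(7.63×4π×0.632²) = 0.02611 K/W
R_total = 0.6778 K/W
Q = ΔT/R_total = 98/0.6778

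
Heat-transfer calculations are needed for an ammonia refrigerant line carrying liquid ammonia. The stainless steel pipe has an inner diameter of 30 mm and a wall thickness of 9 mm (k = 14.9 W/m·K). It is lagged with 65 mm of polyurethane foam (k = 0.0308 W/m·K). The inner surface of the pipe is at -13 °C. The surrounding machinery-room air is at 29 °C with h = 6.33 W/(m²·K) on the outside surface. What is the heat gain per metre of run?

Per-layer cylindrical resistances, series-summed:
R_stainless steel pipe wall = ln(24/15)/(2π×14.9×1) = 0.00502 K/W
R_polyurethane foam = ln(89/24)/(2π×0.0308×1) = 6.772 K/W
R_outer film = 1/(h_o·2πr_oL) = 1/(6.33×2π×0.089×1) = 0.2825 K/W
R_total = 7.06 K/W
Q = ΔT/R_total = 42/7.06

q′ ≈ 5.95 W/m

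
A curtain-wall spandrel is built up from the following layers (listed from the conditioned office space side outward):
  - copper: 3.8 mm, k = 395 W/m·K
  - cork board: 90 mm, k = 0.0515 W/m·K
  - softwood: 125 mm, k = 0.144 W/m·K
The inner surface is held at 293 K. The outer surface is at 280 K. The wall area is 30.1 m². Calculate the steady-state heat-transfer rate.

Q ≈ 150 W

Series thermal resistances:
R_copper = L/(kA) = 0.0038/(395×30.1) = 3.196×10^-7 K/W
R_cork board = L/(kA) = 0.09/(0.0515×30.1) = 0.05806 K/W
R_softwood = L/(kA) = 0.125/(0.144×30.1) = 0.02884 K/W
R_total = 0.0869 K/W
Q = ΔT / R_total = 13 / 0.0869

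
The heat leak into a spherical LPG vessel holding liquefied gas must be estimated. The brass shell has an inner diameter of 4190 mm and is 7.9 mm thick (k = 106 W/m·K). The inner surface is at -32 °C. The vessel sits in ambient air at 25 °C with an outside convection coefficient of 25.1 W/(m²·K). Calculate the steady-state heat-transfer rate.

Spherical conduction: R = (1/r_in − 1/r_out)/(4πk) per layer; series-sum.
R_brass shell = (1/2.095 − 1/2.1029)/(4π×106) = 1.346×10^-6 K/W
R_outer film = 1/(h·4πr_o²) = 1/(25.1×4π×2.1029²) = 7.169×10^-4 K/W
R_total = 7.183×10^-4 K/W
Q = ΔT/R_total = 57/7.183×10^-4

Q ≈ 79400 W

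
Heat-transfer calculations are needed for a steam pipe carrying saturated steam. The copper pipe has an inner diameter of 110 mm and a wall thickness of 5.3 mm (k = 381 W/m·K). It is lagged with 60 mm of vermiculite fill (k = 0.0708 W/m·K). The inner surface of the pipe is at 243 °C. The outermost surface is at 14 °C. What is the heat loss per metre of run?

Radial resistances (cylindrical: R_cond = ln(r_o/r_i)/(2πkL), R_conv = 1/(h·2πrL)):
R_copper pipe wall = ln(60.3/55)/(2π×381×1) = 3.843×10^-5 K/W
R_vermiculite fill = ln(120.3/60.3)/(2π×0.0708×1) = 1.553 K/W
R_total = 1.553 K/W
Q = ΔT/R_total = 229/1.553

q′ ≈ 147 W/m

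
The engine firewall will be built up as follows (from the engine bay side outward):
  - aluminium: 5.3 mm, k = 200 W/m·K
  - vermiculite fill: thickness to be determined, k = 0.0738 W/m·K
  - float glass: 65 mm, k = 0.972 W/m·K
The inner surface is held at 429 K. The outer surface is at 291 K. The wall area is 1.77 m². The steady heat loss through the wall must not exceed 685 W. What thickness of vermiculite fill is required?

L ≈ 21.4 mm

Treating each layer as a thermal resistance in series:
R_aluminium = L/(kA) = 0.0053/(200×1.77) = 1.497×10^-5 K/W
R_float glass = L/(kA) = 0.065/(0.972×1.77) = 0.03778 K/W
Sum of the known resistances R_other = 0.0378 K/W
Required total resistance R_tot = ΔT/Q_allow = 138/685 = 0.2015 K/W
R_vermiculite fill = R_tot − R_other = 0.1637 K/W
L = R·k·A = 0.1637×0.0738×1.77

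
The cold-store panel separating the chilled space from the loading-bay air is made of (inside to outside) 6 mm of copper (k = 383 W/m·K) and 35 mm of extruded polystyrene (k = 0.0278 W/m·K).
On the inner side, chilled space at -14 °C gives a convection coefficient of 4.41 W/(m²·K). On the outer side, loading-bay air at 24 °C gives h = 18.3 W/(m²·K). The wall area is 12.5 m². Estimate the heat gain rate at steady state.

Q ≈ 308 W

Thermal resistances in series:
R_inner film = 1/(h_i·A) = 1/(4.41×12.5) = 0.01814 K/W
R_copper = L/(kA) = 0.006/(383×12.5) = 1.253×10^-6 K/W
R_extruded polystyrene = L/(kA) = 0.035/(0.0278×12.5) = 0.1007 K/W
R_outer film = 1/(h_o·A) = 1/(18.3×12.5) = 0.004372 K/W
R_total = 0.1232 K/W
Q = ΔT / R_total = 38 / 0.1232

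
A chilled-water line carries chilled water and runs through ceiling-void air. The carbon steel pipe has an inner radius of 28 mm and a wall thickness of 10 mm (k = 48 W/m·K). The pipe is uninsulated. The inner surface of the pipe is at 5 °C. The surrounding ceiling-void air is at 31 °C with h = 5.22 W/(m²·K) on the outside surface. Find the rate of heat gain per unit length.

Radial resistances (cylindrical: R_cond = ln(r_o/r_i)/(2πkL), R_conv = 1/(h·2πrL)):
R_carbon steel pipe wall = ln(38/28)/(2π×48×1) = 0.001013 K/W
R_outer film = 1/(h_o·2πr_oL) = 1/(5.22×2π×0.038×1) = 0.8024 K/W
R_total = 0.8034 K/W
Q = ΔT/R_total = 26/0.8034

q′ ≈ 32.4 W/m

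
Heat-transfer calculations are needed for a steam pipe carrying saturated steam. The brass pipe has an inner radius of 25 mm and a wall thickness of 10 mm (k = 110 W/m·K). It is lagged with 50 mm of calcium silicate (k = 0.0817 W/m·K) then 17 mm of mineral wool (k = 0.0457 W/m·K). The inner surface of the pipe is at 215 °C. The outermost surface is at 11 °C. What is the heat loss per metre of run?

q′ ≈ 86.3 W/m

Per-layer cylindrical resistances, series-summed:
R_brass pipe wall = ln(35/25)/(2π×110×1) = 4.868×10^-4 K/W
R_calcium silicate = ln(85/35)/(2π×0.0817×1) = 1.729 K/W
R_mineral wool = ln(102/85)/(2π×0.0457×1) = 0.635 K/W
R_total = 2.364 K/W
Q = ΔT/R_total = 204/2.364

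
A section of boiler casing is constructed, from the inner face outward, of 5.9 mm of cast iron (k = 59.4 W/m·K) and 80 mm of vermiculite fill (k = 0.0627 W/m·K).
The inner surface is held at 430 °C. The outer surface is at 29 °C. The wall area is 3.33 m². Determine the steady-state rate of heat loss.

Q ≈ 1050 W

Using the resistance-network approach (series):
R_cast iron = L/(kA) = 0.0059/(59.4×3.33) = 2.983×10^-5 K/W
R_vermiculite fill = L/(kA) = 0.08/(0.0627×3.33) = 0.3832 K/W
R_total = 0.3832 K/W
Q = ΔT / R_total = 401 / 0.3832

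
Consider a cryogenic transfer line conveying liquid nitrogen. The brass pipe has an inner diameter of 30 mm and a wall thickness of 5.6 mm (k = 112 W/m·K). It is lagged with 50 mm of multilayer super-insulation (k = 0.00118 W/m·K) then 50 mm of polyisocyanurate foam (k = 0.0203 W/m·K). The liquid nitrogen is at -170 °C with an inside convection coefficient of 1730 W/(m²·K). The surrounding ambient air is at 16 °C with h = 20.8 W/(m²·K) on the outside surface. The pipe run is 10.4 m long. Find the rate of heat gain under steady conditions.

Q ≈ 11.4 W

Cylindrical conduction, so R = ln(r₂/r₁)/(2πkL) per layer, in series:
R_inner film = 1/(h_i·2πr₁L) = 1/(1730×2π×0.015×10.4) = 5.897×10^-4 K/W
R_brass pipe wall = ln(20.6/15)/(2π×112×10.4) = 4.335×10^-5 K/W
R_multilayer super-insulation = ln(70.6/20.6)/(2π×0.00118×10.4) = 15.97 K/W
R_polyisocyanurate foam = ln(120.6/70.6)/(2π×0.0203×10.4) = 0.4037 K/W
R_outer film = 1/(h_o·2πr_oL) = 1/(20.8×2π×0.1206×10.4) = 0.006101 K/W
R_total = 16.38 K/W
Q = ΔT/R_total = 186/16.38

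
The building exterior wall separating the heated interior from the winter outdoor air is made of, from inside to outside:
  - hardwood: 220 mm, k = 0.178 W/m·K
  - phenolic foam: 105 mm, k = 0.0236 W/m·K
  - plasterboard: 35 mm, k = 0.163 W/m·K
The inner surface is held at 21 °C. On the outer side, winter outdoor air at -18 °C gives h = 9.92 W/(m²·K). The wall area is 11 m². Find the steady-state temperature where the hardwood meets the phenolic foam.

Model the wall as resistances in series:
R_hardwood = L/(kA) = 0.22/(0.178×11) = 0.1124 K/W
R_phenolic foam = L/(kA) = 0.105/(0.0236×11) = 0.4045 K/W
R_plasterboard = L/(kA) = 0.035/(0.163×11) = 0.01952 K/W
R_outer film = 1/(h_o·A) = 1/(9.92×11) = 0.009164 K/W
R_total = 0.5455 K/W;  Q = ΔT/R_total = 39/0.5455 = 71.49 W
T_interface = T_inner − Q·ΣR(inner→interface) = 21 − 71.5×0.1124

T ≈ 13 °C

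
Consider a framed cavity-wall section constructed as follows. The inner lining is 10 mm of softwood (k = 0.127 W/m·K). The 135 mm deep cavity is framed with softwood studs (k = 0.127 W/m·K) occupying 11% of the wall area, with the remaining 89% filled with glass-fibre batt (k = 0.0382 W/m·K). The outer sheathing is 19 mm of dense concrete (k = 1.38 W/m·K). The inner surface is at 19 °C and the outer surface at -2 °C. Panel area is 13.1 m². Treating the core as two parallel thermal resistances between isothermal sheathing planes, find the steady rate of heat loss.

Q ≈ 94.6 W

Sheathing layers in series; stud and cavity paths in parallel between them.
R_inner = 0.01/(0.127×13.1) = 0.006011 K/W
R_stud  = 0.135/(0.127×0.11×13.1) = 0.7377 K/W
R_cav   = 0.135/(0.0382×0.89×13.1) = 0.3031 K/W
1/R_core = 1/R_stud + 1/R_cav → R_core = 0.2148 K/W
R_outer = 0.019/(1.38×13.1) = 0.001051 K/W
R_total = 0.2219 K/W
Q = ΔT/R_total = 21/0.2219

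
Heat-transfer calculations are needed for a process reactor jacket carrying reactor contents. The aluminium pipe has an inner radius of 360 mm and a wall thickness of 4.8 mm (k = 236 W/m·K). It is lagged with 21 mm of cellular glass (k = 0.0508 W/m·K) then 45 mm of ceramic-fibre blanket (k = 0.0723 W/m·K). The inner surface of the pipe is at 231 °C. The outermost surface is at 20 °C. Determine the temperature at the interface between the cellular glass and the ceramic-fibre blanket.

Per-layer cylindrical resistances, series-summed:
R_aluminium pipe wall = ln(364.8/360)/(2π×236×1) = 8.932×10^-6 K/W
R_cellular glass = ln(385.8/364.8)/(2π×0.0508×1) = 0.1754 K/W
R_ceramic-fibre blanket = ln(430.8/385.8)/(2π×0.0723×1) = 0.2429 K/W
R_total = 0.4182 K/W
Q = ΔT/R_total = 211/0.4182
Q = 505 W/m
T_interface = T_inner − Q·ΣR(inner→interface) = 231 − 505×0.1754

T ≈ 143 °C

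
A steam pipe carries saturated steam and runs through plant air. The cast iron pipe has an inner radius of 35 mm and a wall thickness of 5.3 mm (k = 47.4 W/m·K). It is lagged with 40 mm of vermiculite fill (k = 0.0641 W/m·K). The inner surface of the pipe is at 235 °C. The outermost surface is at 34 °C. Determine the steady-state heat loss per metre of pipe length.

q′ ≈ 117 W/m

For a radial system each layer contributes R = ln(r_out/r_in)/(2πkL); films add R = 1/(hA).
R_cast iron pipe wall = ln(40.3/35)/(2π×47.4×1) = 4.734×10^-4 K/W
R_vermiculite fill = ln(80.3/40.3)/(2π×0.0641×1) = 1.712 K/W
R_total = 1.712 K/W
Q = ΔT/R_total = 201/1.712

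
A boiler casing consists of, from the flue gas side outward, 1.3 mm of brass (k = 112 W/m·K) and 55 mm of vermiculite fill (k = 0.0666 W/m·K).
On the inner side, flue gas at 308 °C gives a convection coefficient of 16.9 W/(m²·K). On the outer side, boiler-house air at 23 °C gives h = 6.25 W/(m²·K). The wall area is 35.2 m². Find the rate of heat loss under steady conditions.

Using the resistance-network approach (series):
R_inner film = 1/(h_i·A) = 1/(16.9×35.2) = 0.001681 K/W
R_brass = L/(kA) = 0.0013/(112×35.2) = 3.297×10^-7 K/W
R_vermiculite fill = L/(kA) = 0.055/(0.0666×35.2) = 0.02346 K/W
R_outer film = 1/(h_o·A) = 1/(6.25×35.2) = 0.004545 K/W
R_total = 0.02969 K/W
Q = ΔT / R_total = 285 / 0.02969

Q ≈ 9600 W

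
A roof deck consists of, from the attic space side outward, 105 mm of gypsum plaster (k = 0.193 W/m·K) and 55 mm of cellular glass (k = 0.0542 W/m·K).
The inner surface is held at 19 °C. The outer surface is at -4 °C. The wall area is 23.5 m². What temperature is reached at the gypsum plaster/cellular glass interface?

T ≈ 11 °C

Model the wall as resistances in series:
R_gypsum plaster = L/(kA) = 0.105/(0.193×23.5) = 0.02315 K/W
R_cellular glass = L/(kA) = 0.055/(0.0542×23.5) = 0.04318 K/W
R_total = 0.06633 K/W;  Q = ΔT/R_total = 23/0.06633 = 346.7 W
T_interface = T_inner − Q·ΣR(inner→interface) = 19 − 347×0.02315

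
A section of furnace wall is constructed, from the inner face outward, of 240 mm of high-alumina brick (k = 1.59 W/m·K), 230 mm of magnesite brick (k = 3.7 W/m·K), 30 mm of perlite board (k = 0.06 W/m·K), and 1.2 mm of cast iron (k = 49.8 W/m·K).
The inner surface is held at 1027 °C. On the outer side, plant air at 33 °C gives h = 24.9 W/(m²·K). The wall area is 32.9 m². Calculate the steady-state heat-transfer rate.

Using the resistance-network approach (series):
R_high-alumina brick = L/(kA) = 0.24/(1.59×32.9) = 0.004588 K/W
R_magnesite brick = L/(kA) = 0.23/(3.7×32.9) = 0.001889 K/W
R_perlite board = L/(kA) = 0.03/(0.06×32.9) = 0.0152 K/W
R_cast iron = L/(kA) = 0.0012/(49.8×32.9) = 7.324×10^-7 K/W
R_outer film = 1/(h_o·A) = 1/(24.9×32.9) = 0.001221 K/W
R_total = 0.0229 K/W
Q = ΔT / R_total = 994 / 0.0229

Q ≈ 43400 W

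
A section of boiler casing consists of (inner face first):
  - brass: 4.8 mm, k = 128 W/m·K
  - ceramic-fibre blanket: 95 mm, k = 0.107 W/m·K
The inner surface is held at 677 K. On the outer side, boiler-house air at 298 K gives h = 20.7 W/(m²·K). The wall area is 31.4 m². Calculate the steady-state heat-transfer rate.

Model the wall as resistances in series:
R_brass = L/(kA) = 0.0048/(128×31.4) = 1.194×10^-6 K/W
R_ceramic-fibre blanket = L/(kA) = 0.095/(0.107×31.4) = 0.02828 K/W
R_outer film = 1/(h_o·A) = 1/(20.7×31.4) = 0.001539 K/W
R_total = 0.02982 K/W
Q = ΔT / R_total = 379 / 0.02982

Q ≈ 12700 W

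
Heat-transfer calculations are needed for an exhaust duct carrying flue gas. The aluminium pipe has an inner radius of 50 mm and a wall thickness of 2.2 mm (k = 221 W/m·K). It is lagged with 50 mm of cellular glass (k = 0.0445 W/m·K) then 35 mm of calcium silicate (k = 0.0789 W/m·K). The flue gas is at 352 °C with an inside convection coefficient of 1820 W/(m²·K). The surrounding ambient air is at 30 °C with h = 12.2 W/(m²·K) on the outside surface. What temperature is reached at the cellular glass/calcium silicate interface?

T ≈ 102 °C

Radial resistances (cylindrical: R_cond = ln(r_o/r_i)/(2πkL), R_conv = 1/(h·2πrL)):
R_inner film = 1/(h_i·2πr₁L) = 1/(1820×2π×0.05×1) = 0.001749 K/W
R_aluminium pipe wall = ln(52.2/50)/(2π×221×1) = 3.101×10^-5 K/W
R_cellular glass = ln(102.2/52.2)/(2π×0.0445×1) = 2.403 K/W
R_calcium silicate = ln(137.2/102.2)/(2π×0.0789×1) = 0.5941 K/W
R_outer film = 1/(h_o·2πr_oL) = 1/(12.2×2π×0.1372×1) = 0.09508 K/W
R_total = 3.094 K/W
Q = ΔT/R_total = 322/3.094
Q = 104 W/m
T_interface = T_inner − Q·ΣR(inner→interface) = 352 − 104×2.405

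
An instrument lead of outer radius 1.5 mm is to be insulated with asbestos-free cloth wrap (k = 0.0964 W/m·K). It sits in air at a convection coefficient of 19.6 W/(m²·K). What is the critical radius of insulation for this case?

r_cr ≈ 4.92 mm

For a cylinder r_cr = k/h = 0.0964/19.6
r_cr = 4.92 mm; since the bare radius (1.5 mm) is below r_cr, adding a thin layer of insulation will *increase* heat loss.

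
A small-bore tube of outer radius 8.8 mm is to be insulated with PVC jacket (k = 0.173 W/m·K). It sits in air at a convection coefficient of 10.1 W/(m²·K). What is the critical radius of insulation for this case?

For a cylinder r_cr = k/h = 0.173/10.1
r_cr = 17.1 mm; since the bare radius (8.8 mm) is below r_cr, adding a thin layer of insulation will *increase* heat loss.

r_cr ≈ 17.1 mm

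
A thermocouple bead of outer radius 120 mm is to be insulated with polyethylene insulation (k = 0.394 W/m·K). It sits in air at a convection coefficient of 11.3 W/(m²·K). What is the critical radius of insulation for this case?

For a sphere r_cr = 2k/h = 2×0.394/11.3
r_cr = 69.7 mm; since the bare radius (120 mm) is above r_cr, any added insulation will reduce heat loss.

r_cr ≈ 69.7 mm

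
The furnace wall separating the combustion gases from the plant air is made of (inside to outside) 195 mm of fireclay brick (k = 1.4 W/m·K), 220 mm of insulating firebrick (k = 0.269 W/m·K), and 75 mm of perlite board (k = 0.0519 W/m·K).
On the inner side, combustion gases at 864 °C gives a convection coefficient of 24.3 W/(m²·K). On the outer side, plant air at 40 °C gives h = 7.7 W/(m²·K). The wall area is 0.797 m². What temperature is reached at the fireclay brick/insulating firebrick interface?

T ≈ 806 °C

Thermal resistances in series:
R_inner film = 1/(h_i·A) = 1/(24.3×0.797) = 0.05163 K/W
R_fireclay brick = L/(kA) = 0.195/(1.4×0.797) = 0.1748 K/W
R_insulating firebrick = L/(kA) = 0.22/(0.269×0.797) = 1.026 K/W
R_perlite board = L/(kA) = 0.075/(0.0519×0.797) = 1.813 K/W
R_outer film = 1/(h_o·A) = 1/(7.7×0.797) = 0.1629 K/W
R_total = 3.229 K/W;  Q = ΔT/R_total = 824/3.229 = 255.2 W
T_interface = T_inner − Q·ΣR(inner→interface) = 864 − 255×0.2264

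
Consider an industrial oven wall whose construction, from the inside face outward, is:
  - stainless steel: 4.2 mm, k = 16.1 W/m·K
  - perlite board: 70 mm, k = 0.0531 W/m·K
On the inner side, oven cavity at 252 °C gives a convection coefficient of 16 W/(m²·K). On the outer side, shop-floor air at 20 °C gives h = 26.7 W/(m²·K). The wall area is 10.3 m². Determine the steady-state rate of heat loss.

Q ≈ 1680 W

Using the resistance-network approach (series):
R_inner film = 1/(h_i·A) = 1/(16×10.3) = 0.006068 K/W
R_stainless steel = L/(kA) = 0.0042/(16.1×10.3) = 2.533×10^-5 K/W
R_perlite board = L/(kA) = 0.07/(0.0531×10.3) = 0.128 K/W
R_outer film = 1/(h_o·A) = 1/(26.7×10.3) = 0.003636 K/W
R_total = 0.1377 K/W
Q = ΔT / R_total = 232 / 0.1377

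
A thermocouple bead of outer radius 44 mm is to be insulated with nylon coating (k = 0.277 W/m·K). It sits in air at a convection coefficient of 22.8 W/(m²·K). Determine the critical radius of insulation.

r_cr ≈ 24.3 mm

For a sphere r_cr = 2k/h = 2×0.277/22.8
r_cr = 24.3 mm; since the bare radius (44 mm) is above r_cr, any added insulation will reduce heat loss.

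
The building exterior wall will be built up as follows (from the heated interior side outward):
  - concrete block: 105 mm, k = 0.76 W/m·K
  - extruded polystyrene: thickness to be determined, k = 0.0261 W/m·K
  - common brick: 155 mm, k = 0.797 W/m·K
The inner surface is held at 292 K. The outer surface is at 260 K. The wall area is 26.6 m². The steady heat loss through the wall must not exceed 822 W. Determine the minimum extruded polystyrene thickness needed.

Model the wall as resistances in series:
R_concrete block = L/(kA) = 0.105/(0.76×26.6) = 0.005194 K/W
R_common brick = L/(kA) = 0.155/(0.797×26.6) = 0.007311 K/W
Sum of the known resistances R_other = 0.01251 K/W
Required total resistance R_tot = ΔT/Q_allow = 32/822 = 0.03893 K/W
R_extruded polystyrene = R_tot − R_other = 0.02642 K/W
L = R·k·A = 0.02642×0.0261×26.6

L ≈ 18.3 mm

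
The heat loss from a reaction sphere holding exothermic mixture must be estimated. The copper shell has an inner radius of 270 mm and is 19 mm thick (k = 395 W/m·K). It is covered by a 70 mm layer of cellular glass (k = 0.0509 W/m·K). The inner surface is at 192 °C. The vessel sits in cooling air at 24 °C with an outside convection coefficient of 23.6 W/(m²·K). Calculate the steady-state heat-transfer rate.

Q ≈ 155 W

For a spherical shell R = (1/r₁ − 1/r₂)/(4πk); film R = 1/(h·4πr²). In series:
R_copper shell = (1/0.27 − 1/0.289)/(4π×395) = 4.906×10^-5 K/W
R_cellular glass = (1/0.289 − 1/0.359)/(4π×0.0509) = 1.055 K/W
R_outer film = 1/(h·4πr_o²) = 1/(23.6×4π×0.359²) = 0.02616 K/W
R_total = 1.081 K/W
Q = ΔT/R_total = 168/1.081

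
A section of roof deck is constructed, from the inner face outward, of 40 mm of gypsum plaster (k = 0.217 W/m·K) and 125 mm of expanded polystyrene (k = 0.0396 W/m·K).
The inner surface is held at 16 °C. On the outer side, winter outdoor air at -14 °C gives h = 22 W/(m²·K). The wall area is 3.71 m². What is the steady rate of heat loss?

Thermal resistances in series:
R_gypsum plaster = L/(kA) = 0.04/(0.217×3.71) = 0.04969 K/W
R_expanded polystyrene = L/(kA) = 0.125/(0.0396×3.71) = 0.8508 K/W
R_outer film = 1/(h_o·A) = 1/(22×3.71) = 0.01225 K/W
R_total = 0.9128 K/W
Q = ΔT / R_total = 30 / 0.9128

Q ≈ 32.9 W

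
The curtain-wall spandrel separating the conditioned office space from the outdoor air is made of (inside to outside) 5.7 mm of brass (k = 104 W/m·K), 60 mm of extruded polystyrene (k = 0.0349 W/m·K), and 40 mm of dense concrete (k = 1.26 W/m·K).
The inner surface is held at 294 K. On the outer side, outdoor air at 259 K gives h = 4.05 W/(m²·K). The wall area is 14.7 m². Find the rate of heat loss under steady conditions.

Q ≈ 258 W

Series thermal resistances:
R_brass = L/(kA) = 0.0057/(104×14.7) = 3.728×10^-6 K/W
R_extruded polystyrene = L/(kA) = 0.06/(0.0349×14.7) = 0.117 K/W
R_dense concrete = L/(kA) = 0.04/(1.26×14.7) = 0.00216 K/W
R_outer film = 1/(h_o·A) = 1/(4.05×14.7) = 0.0168 K/W
R_total = 0.1359 K/W
Q = ΔT / R_total = 35 / 0.1359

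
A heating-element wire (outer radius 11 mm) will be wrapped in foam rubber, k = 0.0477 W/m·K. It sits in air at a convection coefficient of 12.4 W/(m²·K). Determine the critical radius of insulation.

For a cylinder r_cr = k/h = 0.0477/12.4
r_cr = 3.85 mm; since the bare radius (11 mm) is above r_cr, any added insulation will reduce heat loss.

r_cr ≈ 3.85 mm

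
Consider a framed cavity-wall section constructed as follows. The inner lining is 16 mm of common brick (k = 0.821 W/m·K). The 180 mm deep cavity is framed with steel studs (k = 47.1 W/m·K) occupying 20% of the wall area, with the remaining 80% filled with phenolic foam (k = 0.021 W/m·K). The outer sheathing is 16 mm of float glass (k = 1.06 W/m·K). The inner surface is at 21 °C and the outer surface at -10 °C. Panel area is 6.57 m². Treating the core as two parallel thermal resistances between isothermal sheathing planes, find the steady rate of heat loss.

Q ≈ 3800 W

Sheathing layers in series; stud and cavity paths in parallel between them.
R_inner = 0.016/(0.821×6.57) = 0.002966 K/W
R_stud  = 0.18/(47.1×0.2×6.57) = 0.002908 K/W
R_cav   = 0.18/(0.021×0.8×6.57) = 1.631 K/W
1/R_core = 1/R_stud + 1/R_cav → R_core = 0.002903 K/W
R_outer = 0.016/(1.06×6.57) = 0.002297 K/W
R_total = 0.008167 K/W
Q = ΔT/R_total = 31/0.008167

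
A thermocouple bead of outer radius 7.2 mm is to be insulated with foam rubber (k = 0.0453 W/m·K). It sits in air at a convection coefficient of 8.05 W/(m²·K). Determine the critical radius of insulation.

For a sphere r_cr = 2k/h = 2×0.0453/8.05
r_cr = 11.3 mm; since the bare radius (7.2 mm) is below r_cr, adding a thin layer of insulation will *increase* heat loss.

r_cr ≈ 11.3 mm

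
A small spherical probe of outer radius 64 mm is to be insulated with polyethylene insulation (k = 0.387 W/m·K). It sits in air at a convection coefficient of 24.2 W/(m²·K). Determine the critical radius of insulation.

r_cr ≈ 32 mm

For a sphere r_cr = 2k/h = 2×0.387/24.2
r_cr = 32 mm; since the bare radius (64 mm) is above r_cr, any added insulation will reduce heat loss.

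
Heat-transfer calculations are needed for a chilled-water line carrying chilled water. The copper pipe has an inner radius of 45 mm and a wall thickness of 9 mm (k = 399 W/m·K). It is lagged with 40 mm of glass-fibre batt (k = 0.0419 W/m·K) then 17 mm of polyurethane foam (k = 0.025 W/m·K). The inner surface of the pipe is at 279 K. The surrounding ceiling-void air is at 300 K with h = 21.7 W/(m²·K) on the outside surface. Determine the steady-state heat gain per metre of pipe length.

q′ ≈ 6.5 W/m

Radial resistances (cylindrical: R_cond = ln(r_o/r_i)/(2πkL), R_conv = 1/(h·2πrL)):
R_copper pipe wall = ln(54/45)/(2π×399×1) = 7.273×10^-5 K/W
R_glass-fibre batt = ln(94/54)/(2π×0.0419×1) = 2.106 K/W
R_polyurethane foam = ln(111/94)/(2π×0.025×1) = 1.058 K/W
R_outer film = 1/(h_o·2πr_oL) = 1/(21.7×2π×0.111×1) = 0.06608 K/W
R_total = 3.23 K/W
Q = ΔT/R_total = 21/3.23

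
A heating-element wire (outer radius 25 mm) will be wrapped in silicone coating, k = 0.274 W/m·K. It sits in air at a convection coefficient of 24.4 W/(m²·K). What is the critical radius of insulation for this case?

r_cr ≈ 11.2 mm

For a cylinder r_cr = k/h = 0.274/24.4
r_cr = 11.2 mm; since the bare radius (25 mm) is above r_cr, any added insulation will reduce heat loss.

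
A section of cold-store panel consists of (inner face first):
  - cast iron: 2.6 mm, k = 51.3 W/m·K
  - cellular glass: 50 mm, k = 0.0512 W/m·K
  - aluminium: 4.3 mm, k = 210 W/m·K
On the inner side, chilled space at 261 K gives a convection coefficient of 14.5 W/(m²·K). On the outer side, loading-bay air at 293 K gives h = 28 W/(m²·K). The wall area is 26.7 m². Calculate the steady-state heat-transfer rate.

Q ≈ 790 W

Series thermal resistances:
R_inner film = 1/(h_i·A) = 1/(14.5×26.7) = 0.002583 K/W
R_cast iron = L/(kA) = 0.0026/(51.3×26.7) = 1.898×10^-6 K/W
R_cellular glass = L/(kA) = 0.05/(0.0512×26.7) = 0.03658 K/W
R_aluminium = L/(kA) = 0.0043/(210×26.7) = 7.669×10^-7 K/W
R_outer film = 1/(h_o·A) = 1/(28×26.7) = 0.001338 K/W
R_total = 0.0405 K/W
Q = ΔT / R_total = 32 / 0.0405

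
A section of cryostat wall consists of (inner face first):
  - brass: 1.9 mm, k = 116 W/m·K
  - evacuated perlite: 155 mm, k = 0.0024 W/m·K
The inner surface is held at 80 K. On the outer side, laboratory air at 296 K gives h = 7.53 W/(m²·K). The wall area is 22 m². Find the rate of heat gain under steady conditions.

Q ≈ 73.4 W

Series thermal resistances:
R_brass = L/(kA) = 0.0019/(116×22) = 7.445×10^-7 K/W
R_evacuated perlite = L/(kA) = 0.155/(0.0024×22) = 2.936 K/W
R_outer film = 1/(h_o·A) = 1/(7.53×22) = 0.006036 K/W
R_total = 2.942 K/W
Q = ΔT / R_total = 216 / 2.942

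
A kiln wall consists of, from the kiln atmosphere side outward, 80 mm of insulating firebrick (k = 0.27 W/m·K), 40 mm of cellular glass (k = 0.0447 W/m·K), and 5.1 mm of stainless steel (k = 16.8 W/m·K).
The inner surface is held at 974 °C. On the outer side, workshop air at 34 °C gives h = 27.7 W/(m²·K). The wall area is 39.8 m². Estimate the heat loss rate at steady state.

Using the resistance-network approach (series):
R_insulating firebrick = L/(kA) = 0.08/(0.27×39.8) = 0.007445 K/W
R_cellular glass = L/(kA) = 0.04/(0.0447×39.8) = 0.02248 K/W
R_stainless steel = L/(kA) = 0.0051/(16.8×39.8) = 7.627×10^-6 K/W
R_outer film = 1/(h_o·A) = 1/(27.7×39.8) = 9.071×10^-4 K/W
R_total = 0.03084 K/W
Q = ΔT / R_total = 940 / 0.03084

Q ≈ 30500 W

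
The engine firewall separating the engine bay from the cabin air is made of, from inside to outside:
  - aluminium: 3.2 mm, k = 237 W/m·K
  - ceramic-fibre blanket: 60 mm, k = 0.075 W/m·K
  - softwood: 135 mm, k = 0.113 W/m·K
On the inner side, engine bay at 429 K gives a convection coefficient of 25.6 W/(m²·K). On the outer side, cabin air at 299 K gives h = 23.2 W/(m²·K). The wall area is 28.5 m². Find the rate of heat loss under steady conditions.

Q ≈ 1780 W

Treating each layer as a thermal resistance in series:
R_inner film = 1/(h_i·A) = 1/(25.6×28.5) = 0.001371 K/W
R_aluminium = L/(kA) = 0.0032/(237×28.5) = 4.738×10^-7 K/W
R_ceramic-fibre blanket = L/(kA) = 0.06/(0.075×28.5) = 0.02807 K/W
R_softwood = L/(kA) = 0.135/(0.113×28.5) = 0.04192 K/W
R_outer film = 1/(h_o·A) = 1/(23.2×28.5) = 0.001512 K/W
R_total = 0.07287 K/W
Q = ΔT / R_total = 130 / 0.07287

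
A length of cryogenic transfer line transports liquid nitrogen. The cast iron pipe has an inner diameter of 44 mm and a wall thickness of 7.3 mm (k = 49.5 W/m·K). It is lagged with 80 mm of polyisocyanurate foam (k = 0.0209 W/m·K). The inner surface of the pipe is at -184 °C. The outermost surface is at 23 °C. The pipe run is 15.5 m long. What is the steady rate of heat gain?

Q ≈ 320 W

Treating each annulus and film as a series resistance:
R_cast iron pipe wall = ln(29.3/22)/(2π×49.5×15.5) = 5.944×10^-5 K/W
R_polyisocyanurate foam = ln(109.3/29.3)/(2π×0.0209×15.5) = 0.6468 K/W
R_total = 0.6469 K/W
Q = ΔT/R_total = 207/0.6469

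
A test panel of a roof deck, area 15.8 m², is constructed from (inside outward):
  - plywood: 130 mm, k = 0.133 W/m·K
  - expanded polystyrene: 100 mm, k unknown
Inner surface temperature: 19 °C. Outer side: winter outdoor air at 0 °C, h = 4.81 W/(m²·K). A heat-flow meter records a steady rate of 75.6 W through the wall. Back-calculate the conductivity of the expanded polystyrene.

k ≈ 0.0359 W/(m·K)

Series thermal resistances:
R_plywood = L/(kA) = 0.13/(0.133×15.8) = 0.06186 K/W
R_outer film = 1/(h_o·A) = 1/(4.81×15.8) = 0.01316 K/W
Sum of known resistances R_other = 0.07502 K/W
Total R = ΔT/Q = 19/75.6 = 0.2513 K/W
R_expanded polystyrene = R_total − R_other = 0.1763 K/W
k = L/(R·A) = 0.1/(0.1763×15.8)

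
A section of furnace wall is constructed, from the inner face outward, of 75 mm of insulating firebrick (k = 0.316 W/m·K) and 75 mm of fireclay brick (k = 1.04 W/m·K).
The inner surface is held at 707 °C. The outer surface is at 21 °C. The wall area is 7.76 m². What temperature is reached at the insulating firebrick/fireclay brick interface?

T ≈ 181 °C

Treating each layer as a thermal resistance in series:
R_insulating firebrick = L/(kA) = 0.075/(0.316×7.76) = 0.03059 K/W
R_fireclay brick = L/(kA) = 0.075/(1.04×7.76) = 0.009293 K/W
R_total = 0.03988 K/W;  Q = ΔT/R_total = 686/0.03988 = 17200 W
T_interface = T_inner − Q·ΣR(inner→interface) = 707 − 17200×0.03059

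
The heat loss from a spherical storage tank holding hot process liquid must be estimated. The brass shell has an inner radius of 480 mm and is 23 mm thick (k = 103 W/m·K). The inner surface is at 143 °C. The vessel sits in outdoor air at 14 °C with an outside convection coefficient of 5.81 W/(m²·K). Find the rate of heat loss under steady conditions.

Q ≈ 2380 W

Spherical conduction: R = (1/r_in − 1/r_out)/(4πk) per layer; series-sum.
R_brass shell = (1/0.48 − 1/0.503)/(4π×103) = 7.36×10^-5 K/W
R_outer film = 1/(h·4πr_o²) = 1/(5.81×4π×0.503²) = 0.05413 K/W
R_total = 0.05421 K/W
Q = ΔT/R_total = 129/0.05421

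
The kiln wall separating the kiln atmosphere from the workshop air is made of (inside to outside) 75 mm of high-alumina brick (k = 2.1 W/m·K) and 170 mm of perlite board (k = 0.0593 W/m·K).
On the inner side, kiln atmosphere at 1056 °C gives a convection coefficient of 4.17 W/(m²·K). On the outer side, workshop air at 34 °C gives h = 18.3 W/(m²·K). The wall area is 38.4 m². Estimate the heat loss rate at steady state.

Model the wall as resistances in series:
R_inner film = 1/(h_i·A) = 1/(4.17×38.4) = 0.006245 K/W
R_high-alumina brick = L/(kA) = 0.075/(2.1×38.4) = 9.301×10^-4 K/W
R_perlite board = L/(kA) = 0.17/(0.0593×38.4) = 0.07466 K/W
R_outer film = 1/(h_o·A) = 1/(18.3×38.4) = 0.001423 K/W
R_total = 0.08325 K/W
Q = ΔT / R_total = 1022 / 0.08325

Q ≈ 12300 W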